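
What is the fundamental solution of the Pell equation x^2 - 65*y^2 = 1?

(x, y) = (129, 16)

First expand sqrt(65) as a continued fraction. With x_i = (sqrt(65) + m_i)/d_i and (m_0, d_0) = (0, 1): a_0 = floor(sqrt(65)) = 8, since 8^2 = 64 <= 65 < 81 = 9^2.
Iterate m_{i+1} = d_i*a_i - m_i, d_{i+1} = (65 - m_{i+1}^2)/d_i, a_{i+1} = floor((a_0 + m_{i+1})/d_{i+1}):
  m_1 = 1*8 - 0 = 8, d_1 = (65 - 8^2)/1 = 1/1 = 1, a_1 = floor((8 + 8)/1) = 16.
  m_2 = 1*16 - 8 = 8, d_2 = (65 - 8^2)/1 = 1/1 = 1: (m_2, d_2) = (m_1, d_1) = (8, 1), so from here the quotient a_1 repeats; the period length is 1.
So sqrt(65) = [8; (16)] with period length k = 1.
k is odd, so (p_{k-1}, q_{k-1}) only solves x^2 - 65y^2 = -1 and the fundamental solution of x^2 - 65y^2 = 1 is (p_{2k-1}, q_{2k-1}) = (p_1, q_1); compute convergents through index 1, running through the period twice.
Convergents (p_i = a_i*p_{i-1} + p_{i-2}, q_i = a_i*q_{i-1} + q_{i-2} with p_{-2}=0, p_{-1}=1, q_{-2}=1, q_{-1}=0):
  i=0: a_0=8, p_0 = 8*1 + 0 = 8, q_0 = 8*0 + 1 = 1.
  i=1: a_1=16, p_1 = 16*8 + 1 = 129, q_1 = 16*1 + 0 = 16.
Indeed p_0^2 - 65*q_0^2 = 64 - 65 = -1, not +1.
Check: 129^2 - 65*16^2 = 16641 - 16640 = 1, so (x, y) = (129, 16) solves the equation, and by the theorem it is the least positive solution.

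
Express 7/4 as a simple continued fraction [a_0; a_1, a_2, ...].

[1; 1, 3]

Run the Euclidean algorithm on 7 and 4; the successive quotients are the partial quotients a_0, a_1, ... (each step inverts the fractional part left over by the previous one):
  7 = 1*4 + 3, so a_0 = 1.
  4 = 1*3 + 1, so a_1 = 1.
  3 = 3*1 + 0, so a_2 = 3.
The remainder reaches 0 after 3 divisions, so the expansion has 3 partial quotients, read off in order.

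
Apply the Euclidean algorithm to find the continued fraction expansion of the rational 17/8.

Run the Euclidean algorithm on 17 and 8; the successive quotients are the partial quotients a_0, a_1, ... (each step inverts the fractional part left over by the previous one):
  17 = 2*8 + 1, so a_0 = 2.
  8 = 8*1 + 0, so a_1 = 8.
The remainder reaches 0 after 2 divisions, so the expansion has 2 partial quotients, read off in order.

[2; 8]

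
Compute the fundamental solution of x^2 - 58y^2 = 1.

First expand sqrt(58) as a continued fraction. With x_i = (sqrt(58) + m_i)/d_i and (m_0, d_0) = (0, 1): a_0 = floor(sqrt(58)) = 7, since 7^2 = 49 <= 58 < 64 = 8^2.
Iterate m_{i+1} = d_i*a_i - m_i, d_{i+1} = (58 - m_{i+1}^2)/d_i, a_{i+1} = floor((a_0 + m_{i+1})/d_{i+1}):
  m_1 = 1*7 - 0 = 7, d_1 = (58 - 7^2)/1 = 9/1 = 9, a_1 = floor((7 + 7)/9) = 1.
  m_2 = 9*1 - 7 = 2, d_2 = (58 - 2^2)/9 = 54/9 = 6, a_2 = floor((7 + 2)/6) = 1.
  m_3 = 6*1 - 2 = 4, d_3 = (58 - 4^2)/6 = 42/6 = 7, a_3 = floor((7 + 4)/7) = 1.
  m_4 = 7*1 - 4 = 3, d_4 = (58 - 3^2)/7 = 49/7 = 7, a_4 = floor((7 + 3)/7) = 1.
  m_5 = 7*1 - 3 = 4, d_5 = (58 - 4^2)/7 = 42/7 = 6, a_5 = floor((7 + 4)/6) = 1.
  m_6 = 6*1 - 4 = 2, d_6 = (58 - 2^2)/6 = 54/6 = 9, a_6 = floor((7 + 2)/9) = 1.
  m_7 = 9*1 - 2 = 7, d_7 = (58 - 7^2)/9 = 9/9 = 1, a_7 = floor((7 + 7)/1) = 14.
  m_8 = 1*14 - 7 = 7, d_8 = (58 - 7^2)/1 = 9/1 = 9: (m_8, d_8) = (m_1, d_1) = (7, 9), so from here the quotients repeat a_1, ..., a_7; the period length is 7.
So sqrt(58) = [7; (1, 1, 1, 1, 1, 1, 14)] with period length k = 7.
k is odd, so (p_{k-1}, q_{k-1}) only solves x^2 - 58y^2 = -1 and the fundamental solution of x^2 - 58y^2 = 1 is (p_{2k-1}, q_{2k-1}) = (p_13, q_13); compute convergents through index 13, running through the period twice.
Convergents (p_i = a_i*p_{i-1} + p_{i-2}, q_i = a_i*q_{i-1} + q_{i-2} with p_{-2}=0, p_{-1}=1, q_{-2}=1, q_{-1}=0):
  i=0: a_0=7, p_0 = 7*1 + 0 = 7, q_0 = 7*0 + 1 = 1.
  i=1: a_1=1, p_1 = 1*7 + 1 = 8, q_1 = 1*1 + 0 = 1.
  i=2: a_2=1, p_2 = 1*8 + 7 = 15, q_2 = 1*1 + 1 = 2.
  i=3: a_3=1, p_3 = 1*15 + 8 = 23, q_3 = 1*2 + 1 = 3.
  i=4: a_4=1, p_4 = 1*23 + 15 = 38, q_4 = 1*3 + 2 = 5.
  i=5: a_5=1, p_5 = 1*38 + 23 = 61, q_5 = 1*5 + 3 = 8.
  i=6: a_6=1, p_6 = 1*61 + 38 = 99, q_6 = 1*8 + 5 = 13.
  i=7: a_7=14, p_7 = 14*99 + 61 = 1447, q_7 = 14*13 + 8 = 190.
  i=8: a_8=1, p_8 = 1*1447 + 99 = 1546, q_8 = 1*190 + 13 = 203.
  i=9: a_9=1, p_9 = 1*1546 + 1447 = 2993, q_9 = 1*203 + 190 = 393.
  i=10: a_10=1, p_10 = 1*2993 + 1546 = 4539, q_10 = 1*393 + 203 = 596.
  i=11: a_11=1, p_11 = 1*4539 + 2993 = 7532, q_11 = 1*596 + 393 = 989.
  i=12: a_12=1, p_12 = 1*7532 + 4539 = 12071, q_12 = 1*989 + 596 = 1585.
  i=13: a_13=1, p_13 = 1*12071 + 7532 = 19603, q_13 = 1*1585 + 989 = 2574.
Indeed p_6^2 - 58*q_6^2 = 9801 - 9802 = -1, not +1.
Check: 19603^2 - 58*2574^2 = 384277609 - 384277608 = 1, so (x, y) = (19603, 2574) solves the equation, and by the theorem it is the least positive solution.

(x, y) = (19603, 2574)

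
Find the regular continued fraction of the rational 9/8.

[1; 8]

Run the Euclidean algorithm on 9 and 8; the successive quotients are the partial quotients a_0, a_1, ... (each step inverts the fractional part left over by the previous one):
  9 = 1*8 + 1, so a_0 = 1.
  8 = 8*1 + 0, so a_1 = 8.
The remainder reaches 0 after 2 divisions, so the expansion has 2 partial quotients, read off in order.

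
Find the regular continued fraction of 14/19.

[0; 1, 2, 1, 4]

Run the Euclidean algorithm on 14 and 19; the successive quotients are the partial quotients a_0, a_1, ... (each step inverts the fractional part left over by the previous one):
  14 = 0*19 + 14, so a_0 = 0.
  19 = 1*14 + 5, so a_1 = 1.
  14 = 2*5 + 4, so a_2 = 2.
  5 = 1*4 + 1, so a_3 = 1.
  4 = 4*1 + 0, so a_4 = 4.
The remainder reaches 0 after 5 divisions, so the expansion has 5 partial quotients, read off in order.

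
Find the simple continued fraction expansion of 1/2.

[0; 2]

Run the Euclidean algorithm on 1 and 2; the successive quotients are the partial quotients a_0, a_1, ... (each step inverts the fractional part left over by the previous one):
  1 = 0*2 + 1, so a_0 = 0.
  2 = 2*1 + 0, so a_1 = 2.
The remainder reaches 0 after 2 divisions, so the expansion has 2 partial quotients, read off in order.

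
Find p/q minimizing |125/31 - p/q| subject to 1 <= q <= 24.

Expand x = 125/31 as a continued fraction with the Euclidean algorithm:
  125 = 4*31 + 1, so a_0 = 4.
  31 = 31*1 + 0, so a_1 = 31.
so x = [4; 31].
Convergents (p_i = a_i*p_{i-1} + p_{i-2}, q_i = a_i*q_{i-1} + q_{i-2} with p_{-2}=0, p_{-1}=1, q_{-2}=1, q_{-1}=0), until the denominator exceeds 24:
  i=0: a_0=4, p_0 = 4*1 + 0 = 4, q_0 = 4*0 + 1 = 1.
  i=1: a_1=31, p_1 = 31*4 + 1 = 125, q_1 = 31*1 + 0 = 31.
q_1 = 31 > 24, so the last convergent with denominator <= 24 is p_0/q_0 = 4/1.
The closest fraction with denominator <= 24 is either p_0/q_0 or the intermediate fraction (k*p_0 + p_{-1})/(k*q_0 + q_{-1}) with the largest k >= 1 whose denominator stays <= 24; these approach x as k grows, and every other convergent or intermediate fraction in range is farther away.
Largest k: floor((24 - q_{-1})/q_0) = floor((24 - 0)/1) = 24 (using the seeds p_{-1} = 1, q_{-1} = 0).
That gives (24*4 + 1)/(24*1 + 0) = 97/24.
Compare the errors: |x - 4/1| = |125*1 - 4*31|/(31*1) = 1/31, and |x - 97/24| = |125*24 - 97*31|/(31*24) = 7/744.
Cross-multiplying, 7*31 = 217 < 744 = 1*744, so 7/744 is smaller: the intermediate fraction 97/24 is closer to x than 4/1.

97/24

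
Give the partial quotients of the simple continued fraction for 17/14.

[1; 4, 1, 2]

Run the Euclidean algorithm on 17 and 14; the successive quotients are the partial quotients a_0, a_1, ... (each step inverts the fractional part left over by the previous one):
  17 = 1*14 + 3, so a_0 = 1.
  14 = 4*3 + 2, so a_1 = 4.
  3 = 1*2 + 1, so a_2 = 1.
  2 = 2*1 + 0, so a_3 = 2.
The remainder reaches 0 after 4 divisions, so the expansion has 4 partial quotients, read off in order.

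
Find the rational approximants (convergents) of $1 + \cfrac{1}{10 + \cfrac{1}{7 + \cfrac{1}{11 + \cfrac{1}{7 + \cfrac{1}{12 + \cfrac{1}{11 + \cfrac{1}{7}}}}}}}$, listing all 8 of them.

Using the convergent recurrence p_i = a_i*p_{i-1} + p_{i-2}, q_i = a_i*q_{i-1} + q_{i-2} with p_{-2}=0, p_{-1}=1, q_{-2}=1, q_{-1}=0:
  i=0: a_0=1, p_0 = 1*1 + 0 = 1, q_0 = 1*0 + 1 = 1.
  i=1: a_1=10, p_1 = 10*1 + 1 = 11, q_1 = 10*1 + 0 = 10.
  i=2: a_2=7, p_2 = 7*11 + 1 = 78, q_2 = 7*10 + 1 = 71.
  i=3: a_3=11, p_3 = 11*78 + 11 = 869, q_3 = 11*71 + 10 = 791.
  i=4: a_4=7, p_4 = 7*869 + 78 = 6161, q_4 = 7*791 + 71 = 5608.
  i=5: a_5=12, p_5 = 12*6161 + 869 = 74801, q_5 = 12*5608 + 791 = 68087.
  i=6: a_6=11, p_6 = 11*74801 + 6161 = 828972, q_6 = 11*68087 + 5608 = 754565.
  i=7: a_7=7, p_7 = 7*828972 + 74801 = 5877605, q_7 = 7*754565 + 68087 = 5350042.

1/1, 11/10, 78/71, 869/791, 6161/5608, 74801/68087, 828972/754565, 5877605/5350042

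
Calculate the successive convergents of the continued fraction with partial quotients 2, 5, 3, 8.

2/1, 11/5, 35/16, 291/133

Using the convergent recurrence p_i = a_i*p_{i-1} + p_{i-2}, q_i = a_i*q_{i-1} + q_{i-2} with p_{-2}=0, p_{-1}=1, q_{-2}=1, q_{-1}=0:
  i=0: a_0=2, p_0 = 2*1 + 0 = 2, q_0 = 2*0 + 1 = 1.
  i=1: a_1=5, p_1 = 5*2 + 1 = 11, q_1 = 5*1 + 0 = 5.
  i=2: a_2=3, p_2 = 3*11 + 2 = 35, q_2 = 3*5 + 1 = 16.
  i=3: a_3=8, p_3 = 8*35 + 11 = 291, q_3 = 8*16 + 5 = 133.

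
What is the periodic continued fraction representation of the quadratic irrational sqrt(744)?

[27; (3, 1, 1, 1, 1, 1, 1, 1, 3, 54)]

Write x_i = (sqrt(744) + m_i)/d_i with (m_0, d_0) = (0, 1). a_0 = floor(sqrt(744)) = 27, since 27^2 = 729 <= 744 < 784 = 28^2.
Iterate m_{i+1} = d_i*a_i - m_i, d_{i+1} = (744 - m_{i+1}^2)/d_i, a_{i+1} = floor((a_0 + m_{i+1})/d_{i+1}):
  m_1 = 1*27 - 0 = 27, d_1 = (744 - 27^2)/1 = 15/1 = 15, a_1 = floor((27 + 27)/15) = 3.
  m_2 = 15*3 - 27 = 18, d_2 = (744 - 18^2)/15 = 420/15 = 28, a_2 = floor((27 + 18)/28) = 1.
  m_3 = 28*1 - 18 = 10, d_3 = (744 - 10^2)/28 = 644/28 = 23, a_3 = floor((27 + 10)/23) = 1.
  m_4 = 23*1 - 10 = 13, d_4 = (744 - 13^2)/23 = 575/23 = 25, a_4 = floor((27 + 13)/25) = 1.
  m_5 = 25*1 - 13 = 12, d_5 = (744 - 12^2)/25 = 600/25 = 24, a_5 = floor((27 + 12)/24) = 1.
  m_6 = 24*1 - 12 = 12, d_6 = (744 - 12^2)/24 = 600/24 = 25, a_6 = floor((27 + 12)/25) = 1.
  m_7 = 25*1 - 12 = 13, d_7 = (744 - 13^2)/25 = 575/25 = 23, a_7 = floor((27 + 13)/23) = 1.
  m_8 = 23*1 - 13 = 10, d_8 = (744 - 10^2)/23 = 644/23 = 28, a_8 = floor((27 + 10)/28) = 1.
  m_9 = 28*1 - 10 = 18, d_9 = (744 - 18^2)/28 = 420/28 = 15, a_9 = floor((27 + 18)/15) = 3.
  m_10 = 15*3 - 18 = 27, d_10 = (744 - 27^2)/15 = 15/15 = 1, a_10 = floor((27 + 27)/1) = 54.
  m_11 = 1*54 - 27 = 27, d_11 = (744 - 27^2)/1 = 15/1 = 15: (m_11, d_11) = (m_1, d_1) = (27, 15), so from here the quotients repeat a_1, ..., a_10; the period length is 10.
Hence the expansion of sqrt(744) is a_0 = 27 followed by the repeating block 3, 1, 1, 1, 1, 1, 1, 1, 3, 54 (period 10).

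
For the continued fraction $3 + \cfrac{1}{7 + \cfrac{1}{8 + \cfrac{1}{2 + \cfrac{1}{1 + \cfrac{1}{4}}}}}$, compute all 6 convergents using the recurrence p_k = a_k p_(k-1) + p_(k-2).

3/1, 22/7, 179/57, 380/121, 559/178, 2616/833

Using the convergent recurrence p_i = a_i*p_{i-1} + p_{i-2}, q_i = a_i*q_{i-1} + q_{i-2} with p_{-2}=0, p_{-1}=1, q_{-2}=1, q_{-1}=0:
  i=0: a_0=3, p_0 = 3*1 + 0 = 3, q_0 = 3*0 + 1 = 1.
  i=1: a_1=7, p_1 = 7*3 + 1 = 22, q_1 = 7*1 + 0 = 7.
  i=2: a_2=8, p_2 = 8*22 + 3 = 179, q_2 = 8*7 + 1 = 57.
  i=3: a_3=2, p_3 = 2*179 + 22 = 380, q_3 = 2*57 + 7 = 121.
  i=4: a_4=1, p_4 = 1*380 + 179 = 559, q_4 = 1*121 + 57 = 178.
  i=5: a_5=4, p_5 = 4*559 + 380 = 2616, q_5 = 4*178 + 121 = 833.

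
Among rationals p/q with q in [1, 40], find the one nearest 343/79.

Expand x = 343/79 as a continued fraction with the Euclidean algorithm:
  343 = 4*79 + 27, so a_0 = 4.
  79 = 2*27 + 25, so a_1 = 2.
  27 = 1*25 + 2, so a_2 = 1.
  25 = 12*2 + 1, so a_3 = 12.
  2 = 2*1 + 0, so a_4 = 2.
so x = [4; 2, 1, 12, 2].
Convergents (p_i = a_i*p_{i-1} + p_{i-2}, q_i = a_i*q_{i-1} + q_{i-2} with p_{-2}=0, p_{-1}=1, q_{-2}=1, q_{-1}=0), until the denominator exceeds 40:
  i=0: a_0=4, p_0 = 4*1 + 0 = 4, q_0 = 4*0 + 1 = 1.
  i=1: a_1=2, p_1 = 2*4 + 1 = 9, q_1 = 2*1 + 0 = 2.
  i=2: a_2=1, p_2 = 1*9 + 4 = 13, q_2 = 1*2 + 1 = 3.
  i=3: a_3=12, p_3 = 12*13 + 9 = 165, q_3 = 12*3 + 2 = 38.
  i=4: a_4=2, p_4 = 2*165 + 13 = 343, q_4 = 2*38 + 3 = 79.
q_4 = 79 > 40, so the last convergent with denominator <= 40 is p_3/q_3 = 165/38.
The closest fraction with denominator <= 40 is either p_3/q_3 or the intermediate fraction (k*p_3 + p_2)/(k*q_3 + q_2) with the largest k >= 1 whose denominator stays <= 40; these approach x as k grows, and every other convergent or intermediate fraction in range is farther away.
Largest k: floor((40 - q_2)/q_3) = floor((40 - 3)/38) = 0.
Since k = 0, no intermediate fraction beyond p_3/q_3 has denominator <= 40, so the convergent 165/38 is the closest (its error is |343*38 - 165*79|/(79*38) = 1/3002).

165/38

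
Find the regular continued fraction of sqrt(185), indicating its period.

[13; (1, 1, 1, 1, 26)]

Write x_i = (sqrt(185) + m_i)/d_i with (m_0, d_0) = (0, 1). a_0 = floor(sqrt(185)) = 13, since 13^2 = 169 <= 185 < 196 = 14^2.
Iterate m_{i+1} = d_i*a_i - m_i, d_{i+1} = (185 - m_{i+1}^2)/d_i, a_{i+1} = floor((a_0 + m_{i+1})/d_{i+1}):
  m_1 = 1*13 - 0 = 13, d_1 = (185 - 13^2)/1 = 16/1 = 16, a_1 = floor((13 + 13)/16) = 1.
  m_2 = 16*1 - 13 = 3, d_2 = (185 - 3^2)/16 = 176/16 = 11, a_2 = floor((13 + 3)/11) = 1.
  m_3 = 11*1 - 3 = 8, d_3 = (185 - 8^2)/11 = 121/11 = 11, a_3 = floor((13 + 8)/11) = 1.
  m_4 = 11*1 - 8 = 3, d_4 = (185 - 3^2)/11 = 176/11 = 16, a_4 = floor((13 + 3)/16) = 1.
  m_5 = 16*1 - 3 = 13, d_5 = (185 - 13^2)/16 = 16/16 = 1, a_5 = floor((13 + 13)/1) = 26.
  m_6 = 1*26 - 13 = 13, d_6 = (185 - 13^2)/1 = 16/1 = 16: (m_6, d_6) = (m_1, d_1) = (13, 16), so from here the quotients repeat a_1, ..., a_5; the period length is 5.
Hence the expansion of sqrt(185) is a_0 = 13 followed by the repeating block 1, 1, 1, 1, 26 (period 5).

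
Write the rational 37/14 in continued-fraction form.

[2; 1, 1, 1, 4]

Run the Euclidean algorithm on 37 and 14; the successive quotients are the partial quotients a_0, a_1, ... (each step inverts the fractional part left over by the previous one):
  37 = 2*14 + 9, so a_0 = 2.
  14 = 1*9 + 5, so a_1 = 1.
  9 = 1*5 + 4, so a_2 = 1.
  5 = 1*4 + 1, so a_3 = 1.
  4 = 4*1 + 0, so a_4 = 4.
The remainder reaches 0 after 5 divisions, so the expansion has 5 partial quotients, read off in order.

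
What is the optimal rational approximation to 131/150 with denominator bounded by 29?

Expand x = 131/150 as a continued fraction with the Euclidean algorithm:
  131 = 0*150 + 131, so a_0 = 0.
  150 = 1*131 + 19, so a_1 = 1.
  131 = 6*19 + 17, so a_2 = 6.
  19 = 1*17 + 2, so a_3 = 1.
  17 = 8*2 + 1, so a_4 = 8.
  2 = 2*1 + 0, so a_5 = 2.
so x = [0; 1, 6, 1, 8, 2].
Convergents (p_i = a_i*p_{i-1} + p_{i-2}, q_i = a_i*q_{i-1} + q_{i-2} with p_{-2}=0, p_{-1}=1, q_{-2}=1, q_{-1}=0), until the denominator exceeds 29:
  i=0: a_0=0, p_0 = 0*1 + 0 = 0, q_0 = 0*0 + 1 = 1.
  i=1: a_1=1, p_1 = 1*0 + 1 = 1, q_1 = 1*1 + 0 = 1.
  i=2: a_2=6, p_2 = 6*1 + 0 = 6, q_2 = 6*1 + 1 = 7.
  i=3: a_3=1, p_3 = 1*6 + 1 = 7, q_3 = 1*7 + 1 = 8.
  i=4: a_4=8, p_4 = 8*7 + 6 = 62, q_4 = 8*8 + 7 = 71.
q_4 = 71 > 29, so the last convergent with denominator <= 29 is p_3/q_3 = 7/8.
The closest fraction with denominator <= 29 is either p_3/q_3 or the intermediate fraction (k*p_3 + p_2)/(k*q_3 + q_2) with the largest k >= 1 whose denominator stays <= 29; these approach x as k grows, and every other convergent or intermediate fraction in range is farther away.
Largest k: floor((29 - q_2)/q_3) = floor((29 - 7)/8) = 2.
That gives (2*7 + 6)/(2*8 + 7) = 20/23.
Compare the errors: |x - 7/8| = |131*8 - 7*150|/(150*8) = 2/1200, and |x - 20/23| = |131*23 - 20*150|/(150*23) = 13/3450.
Cross-multiplying, 2*3450 = 6900 < 15600 = 13*1200, so 2/1200 is smaller: the convergent 7/8 is closer to x than 20/23.

7/8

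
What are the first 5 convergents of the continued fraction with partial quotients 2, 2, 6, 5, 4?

Using the convergent recurrence p_i = a_i*p_{i-1} + p_{i-2}, q_i = a_i*q_{i-1} + q_{i-2} with p_{-2}=0, p_{-1}=1, q_{-2}=1, q_{-1}=0:
  i=0: a_0=2, p_0 = 2*1 + 0 = 2, q_0 = 2*0 + 1 = 1.
  i=1: a_1=2, p_1 = 2*2 + 1 = 5, q_1 = 2*1 + 0 = 2.
  i=2: a_2=6, p_2 = 6*5 + 2 = 32, q_2 = 6*2 + 1 = 13.
  i=3: a_3=5, p_3 = 5*32 + 5 = 165, q_3 = 5*13 + 2 = 67.
  i=4: a_4=4, p_4 = 4*165 + 32 = 692, q_4 = 4*67 + 13 = 281.

2/1, 5/2, 32/13, 165/67, 692/281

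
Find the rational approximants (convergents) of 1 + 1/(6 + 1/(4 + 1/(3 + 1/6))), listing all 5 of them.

Using the convergent recurrence p_i = a_i*p_{i-1} + p_{i-2}, q_i = a_i*q_{i-1} + q_{i-2} with p_{-2}=0, p_{-1}=1, q_{-2}=1, q_{-1}=0:
  i=0: a_0=1, p_0 = 1*1 + 0 = 1, q_0 = 1*0 + 1 = 1.
  i=1: a_1=6, p_1 = 6*1 + 1 = 7, q_1 = 6*1 + 0 = 6.
  i=2: a_2=4, p_2 = 4*7 + 1 = 29, q_2 = 4*6 + 1 = 25.
  i=3: a_3=3, p_3 = 3*29 + 7 = 94, q_3 = 3*25 + 6 = 81.
  i=4: a_4=6, p_4 = 6*94 + 29 = 593, q_4 = 6*81 + 25 = 511.

1/1, 7/6, 29/25, 94/81, 593/511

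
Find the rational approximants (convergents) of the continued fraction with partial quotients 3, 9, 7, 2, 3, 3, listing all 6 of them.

Using the convergent recurrence p_i = a_i*p_{i-1} + p_{i-2}, q_i = a_i*q_{i-1} + q_{i-2} with p_{-2}=0, p_{-1}=1, q_{-2}=1, q_{-1}=0:
  i=0: a_0=3, p_0 = 3*1 + 0 = 3, q_0 = 3*0 + 1 = 1.
  i=1: a_1=9, p_1 = 9*3 + 1 = 28, q_1 = 9*1 + 0 = 9.
  i=2: a_2=7, p_2 = 7*28 + 3 = 199, q_2 = 7*9 + 1 = 64.
  i=3: a_3=2, p_3 = 2*199 + 28 = 426, q_3 = 2*64 + 9 = 137.
  i=4: a_4=3, p_4 = 3*426 + 199 = 1477, q_4 = 3*137 + 64 = 475.
  i=5: a_5=3, p_5 = 3*1477 + 426 = 4857, q_5 = 3*475 + 137 = 1562.

3/1, 28/9, 199/64, 426/137, 1477/475, 4857/1562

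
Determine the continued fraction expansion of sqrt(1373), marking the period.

[37; (18, 1, 1, 18, 74)]

Write x_i = (sqrt(1373) + m_i)/d_i with (m_0, d_0) = (0, 1). a_0 = floor(sqrt(1373)) = 37, since 37^2 = 1369 <= 1373 < 1444 = 38^2.
Iterate m_{i+1} = d_i*a_i - m_i, d_{i+1} = (1373 - m_{i+1}^2)/d_i, a_{i+1} = floor((a_0 + m_{i+1})/d_{i+1}):
  m_1 = 1*37 - 0 = 37, d_1 = (1373 - 37^2)/1 = 4/1 = 4, a_1 = floor((37 + 37)/4) = 18.
  m_2 = 4*18 - 37 = 35, d_2 = (1373 - 35^2)/4 = 148/4 = 37, a_2 = floor((37 + 35)/37) = 1.
  m_3 = 37*1 - 35 = 2, d_3 = (1373 - 2^2)/37 = 1369/37 = 37, a_3 = floor((37 + 2)/37) = 1.
  m_4 = 37*1 - 2 = 35, d_4 = (1373 - 35^2)/37 = 148/37 = 4, a_4 = floor((37 + 35)/4) = 18.
  m_5 = 4*18 - 35 = 37, d_5 = (1373 - 37^2)/4 = 4/4 = 1, a_5 = floor((37 + 37)/1) = 74.
  m_6 = 1*74 - 37 = 37, d_6 = (1373 - 37^2)/1 = 4/1 = 4: (m_6, d_6) = (m_1, d_1) = (37, 4), so from here the quotients repeat a_1, ..., a_5; the period length is 5.
Hence the expansion of sqrt(1373) is a_0 = 37 followed by the repeating block 18, 1, 1, 18, 74 (period 5).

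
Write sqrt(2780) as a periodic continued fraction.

[52; (1, 2, 1, 1, 1, 4, 1, 1, 1, 2, 1, 104)]

Write x_i = (sqrt(2780) + m_i)/d_i with (m_0, d_0) = (0, 1). a_0 = floor(sqrt(2780)) = 52, since 52^2 = 2704 <= 2780 < 2809 = 53^2.
Iterate m_{i+1} = d_i*a_i - m_i, d_{i+1} = (2780 - m_{i+1}^2)/d_i, a_{i+1} = floor((a_0 + m_{i+1})/d_{i+1}):
  m_1 = 1*52 - 0 = 52, d_1 = (2780 - 52^2)/1 = 76/1 = 76, a_1 = floor((52 + 52)/76) = 1.
  m_2 = 76*1 - 52 = 24, d_2 = (2780 - 24^2)/76 = 2204/76 = 29, a_2 = floor((52 + 24)/29) = 2.
  m_3 = 29*2 - 24 = 34, d_3 = (2780 - 34^2)/29 = 1624/29 = 56, a_3 = floor((52 + 34)/56) = 1.
  m_4 = 56*1 - 34 = 22, d_4 = (2780 - 22^2)/56 = 2296/56 = 41, a_4 = floor((52 + 22)/41) = 1.
  m_5 = 41*1 - 22 = 19, d_5 = (2780 - 19^2)/41 = 2419/41 = 59, a_5 = floor((52 + 19)/59) = 1.
  m_6 = 59*1 - 19 = 40, d_6 = (2780 - 40^2)/59 = 1180/59 = 20, a_6 = floor((52 + 40)/20) = 4.
  m_7 = 20*4 - 40 = 40, d_7 = (2780 - 40^2)/20 = 1180/20 = 59, a_7 = floor((52 + 40)/59) = 1.
  m_8 = 59*1 - 40 = 19, d_8 = (2780 - 19^2)/59 = 2419/59 = 41, a_8 = floor((52 + 19)/41) = 1.
  m_9 = 41*1 - 19 = 22, d_9 = (2780 - 22^2)/41 = 2296/41 = 56, a_9 = floor((52 + 22)/56) = 1.
  m_10 = 56*1 - 22 = 34, d_10 = (2780 - 34^2)/56 = 1624/56 = 29, a_10 = floor((52 + 34)/29) = 2.
  m_11 = 29*2 - 34 = 24, d_11 = (2780 - 24^2)/29 = 2204/29 = 76, a_11 = floor((52 + 24)/76) = 1.
  m_12 = 76*1 - 24 = 52, d_12 = (2780 - 52^2)/76 = 76/76 = 1, a_12 = floor((52 + 52)/1) = 104.
  m_13 = 1*104 - 52 = 52, d_13 = (2780 - 52^2)/1 = 76/1 = 76: (m_13, d_13) = (m_1, d_1) = (52, 76), so from here the quotients repeat a_1, ..., a_12; the period length is 12.
Hence the expansion of sqrt(2780) is a_0 = 52 followed by the repeating block 1, 2, 1, 1, 1, 4, 1, 1, 1, 2, 1, 104 (period 12).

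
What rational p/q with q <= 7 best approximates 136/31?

Expand x = 136/31 as a continued fraction with the Euclidean algorithm:
  136 = 4*31 + 12, so a_0 = 4.
  31 = 2*12 + 7, so a_1 = 2.
  12 = 1*7 + 5, so a_2 = 1.
  7 = 1*5 + 2, so a_3 = 1.
  5 = 2*2 + 1, so a_4 = 2.
  2 = 2*1 + 0, so a_5 = 2.
so x = [4; 2, 1, 1, 2, 2].
Convergents (p_i = a_i*p_{i-1} + p_{i-2}, q_i = a_i*q_{i-1} + q_{i-2} with p_{-2}=0, p_{-1}=1, q_{-2}=1, q_{-1}=0), until the denominator exceeds 7:
  i=0: a_0=4, p_0 = 4*1 + 0 = 4, q_0 = 4*0 + 1 = 1.
  i=1: a_1=2, p_1 = 2*4 + 1 = 9, q_1 = 2*1 + 0 = 2.
  i=2: a_2=1, p_2 = 1*9 + 4 = 13, q_2 = 1*2 + 1 = 3.
  i=3: a_3=1, p_3 = 1*13 + 9 = 22, q_3 = 1*3 + 2 = 5.
  i=4: a_4=2, p_4 = 2*22 + 13 = 57, q_4 = 2*5 + 3 = 13.
q_4 = 13 > 7, so the last convergent with denominator <= 7 is p_3/q_3 = 22/5.
The closest fraction with denominator <= 7 is either p_3/q_3 or the intermediate fraction (k*p_3 + p_2)/(k*q_3 + q_2) with the largest k >= 1 whose denominator stays <= 7; these approach x as k grows, and every other convergent or intermediate fraction in range is farther away.
Largest k: floor((7 - q_2)/q_3) = floor((7 - 3)/5) = 0.
Since k = 0, no intermediate fraction beyond p_3/q_3 has denominator <= 7, so the convergent 22/5 is the closest (its error is |136*5 - 22*31|/(31*5) = 2/155).

22/5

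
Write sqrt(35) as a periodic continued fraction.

Write x_i = (sqrt(35) + m_i)/d_i with (m_0, d_0) = (0, 1). a_0 = floor(sqrt(35)) = 5, since 5^2 = 25 <= 35 < 36 = 6^2.
Iterate m_{i+1} = d_i*a_i - m_i, d_{i+1} = (35 - m_{i+1}^2)/d_i, a_{i+1} = floor((a_0 + m_{i+1})/d_{i+1}):
  m_1 = 1*5 - 0 = 5, d_1 = (35 - 5^2)/1 = 10/1 = 10, a_1 = floor((5 + 5)/10) = 1.
  m_2 = 10*1 - 5 = 5, d_2 = (35 - 5^2)/10 = 10/10 = 1, a_2 = floor((5 + 5)/1) = 10.
  m_3 = 1*10 - 5 = 5, d_3 = (35 - 5^2)/1 = 10/1 = 10: (m_3, d_3) = (m_1, d_1) = (5, 10), so from here the quotients repeat a_1, a_2; the period length is 2.
Hence the expansion of sqrt(35) is a_0 = 5 followed by the repeating block 1, 10 (period 2).

[5; (1, 10)]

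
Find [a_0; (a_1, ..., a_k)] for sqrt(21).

[4; (1, 1, 2, 1, 1, 8)]

Write x_i = (sqrt(21) + m_i)/d_i with (m_0, d_0) = (0, 1). a_0 = floor(sqrt(21)) = 4, since 4^2 = 16 <= 21 < 25 = 5^2.
Iterate m_{i+1} = d_i*a_i - m_i, d_{i+1} = (21 - m_{i+1}^2)/d_i, a_{i+1} = floor((a_0 + m_{i+1})/d_{i+1}):
  m_1 = 1*4 - 0 = 4, d_1 = (21 - 4^2)/1 = 5/1 = 5, a_1 = floor((4 + 4)/5) = 1.
  m_2 = 5*1 - 4 = 1, d_2 = (21 - 1^2)/5 = 20/5 = 4, a_2 = floor((4 + 1)/4) = 1.
  m_3 = 4*1 - 1 = 3, d_3 = (21 - 3^2)/4 = 12/4 = 3, a_3 = floor((4 + 3)/3) = 2.
  m_4 = 3*2 - 3 = 3, d_4 = (21 - 3^2)/3 = 12/3 = 4, a_4 = floor((4 + 3)/4) = 1.
  m_5 = 4*1 - 3 = 1, d_5 = (21 - 1^2)/4 = 20/4 = 5, a_5 = floor((4 + 1)/5) = 1.
  m_6 = 5*1 - 1 = 4, d_6 = (21 - 4^2)/5 = 5/5 = 1, a_6 = floor((4 + 4)/1) = 8.
  m_7 = 1*8 - 4 = 4, d_7 = (21 - 4^2)/1 = 5/1 = 5: (m_7, d_7) = (m_1, d_1) = (4, 5), so from here the quotients repeat a_1, ..., a_6; the period length is 6.
Hence the expansion of sqrt(21) is a_0 = 4 followed by the repeating block 1, 1, 2, 1, 1, 8 (period 6).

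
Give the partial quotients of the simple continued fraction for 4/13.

Run the Euclidean algorithm on 4 and 13; the successive quotients are the partial quotients a_0, a_1, ... (each step inverts the fractional part left over by the previous one):
  4 = 0*13 + 4, so a_0 = 0.
  13 = 3*4 + 1, so a_1 = 3.
  4 = 4*1 + 0, so a_2 = 4.
The remainder reaches 0 after 3 divisions, so the expansion has 3 partial quotients, read off in order.

[0; 3, 4]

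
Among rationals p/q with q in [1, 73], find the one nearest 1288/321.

Expand x = 1288/321 as a continued fraction with the Euclidean algorithm:
  1288 = 4*321 + 4, so a_0 = 4.
  321 = 80*4 + 1, so a_1 = 80.
  4 = 4*1 + 0, so a_2 = 4.
so x = [4; 80, 4].
Convergents (p_i = a_i*p_{i-1} + p_{i-2}, q_i = a_i*q_{i-1} + q_{i-2} with p_{-2}=0, p_{-1}=1, q_{-2}=1, q_{-1}=0), until the denominator exceeds 73:
  i=0: a_0=4, p_0 = 4*1 + 0 = 4, q_0 = 4*0 + 1 = 1.
  i=1: a_1=80, p_1 = 80*4 + 1 = 321, q_1 = 80*1 + 0 = 80.
q_1 = 80 > 73, so the last convergent with denominator <= 73 is p_0/q_0 = 4/1.
The closest fraction with denominator <= 73 is either p_0/q_0 or the intermediate fraction (k*p_0 + p_{-1})/(k*q_0 + q_{-1}) with the largest k >= 1 whose denominator stays <= 73; these approach x as k grows, and every other convergent or intermediate fraction in range is farther away.
Largest k: floor((73 - q_{-1})/q_0) = floor((73 - 0)/1) = 73 (using the seeds p_{-1} = 1, q_{-1} = 0).
That gives (73*4 + 1)/(73*1 + 0) = 293/73.
Compare the errors: |x - 4/1| = |1288*1 - 4*321|/(321*1) = 4/321, and |x - 293/73| = |1288*73 - 293*321|/(321*73) = 29/23433.
Cross-multiplying, 29*321 = 9309 < 93732 = 4*23433, so 29/23433 is smaller: the intermediate fraction 293/73 is closer to x than 4/1.

293/73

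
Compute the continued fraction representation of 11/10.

Run the Euclidean algorithm on 11 and 10; the successive quotients are the partial quotients a_0, a_1, ... (each step inverts the fractional part left over by the previous one):
  11 = 1*10 + 1, so a_0 = 1.
  10 = 10*1 + 0, so a_1 = 10.
The remainder reaches 0 after 2 divisions, so the expansion has 2 partial quotients, read off in order.

[1; 10]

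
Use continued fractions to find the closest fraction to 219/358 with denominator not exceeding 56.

30/49

Expand x = 219/358 as a continued fraction with the Euclidean algorithm:
  219 = 0*358 + 219, so a_0 = 0.
  358 = 1*219 + 139, so a_1 = 1.
  219 = 1*139 + 80, so a_2 = 1.
  139 = 1*80 + 59, so a_3 = 1.
  80 = 1*59 + 21, so a_4 = 1.
  59 = 2*21 + 17, so a_5 = 2.
  21 = 1*17 + 4, so a_6 = 1.
  17 = 4*4 + 1, so a_7 = 4.
  4 = 4*1 + 0, so a_8 = 4.
so x = [0; 1, 1, 1, 1, 2, 1, 4, 4].
Convergents (p_i = a_i*p_{i-1} + p_{i-2}, q_i = a_i*q_{i-1} + q_{i-2} with p_{-2}=0, p_{-1}=1, q_{-2}=1, q_{-1}=0), until the denominator exceeds 56:
  i=0: a_0=0, p_0 = 0*1 + 0 = 0, q_0 = 0*0 + 1 = 1.
  i=1: a_1=1, p_1 = 1*0 + 1 = 1, q_1 = 1*1 + 0 = 1.
  i=2: a_2=1, p_2 = 1*1 + 0 = 1, q_2 = 1*1 + 1 = 2.
  i=3: a_3=1, p_3 = 1*1 + 1 = 2, q_3 = 1*2 + 1 = 3.
  i=4: a_4=1, p_4 = 1*2 + 1 = 3, q_4 = 1*3 + 2 = 5.
  i=5: a_5=2, p_5 = 2*3 + 2 = 8, q_5 = 2*5 + 3 = 13.
  i=6: a_6=1, p_6 = 1*8 + 3 = 11, q_6 = 1*13 + 5 = 18.
  i=7: a_7=4, p_7 = 4*11 + 8 = 52, q_7 = 4*18 + 13 = 85.
q_7 = 85 > 56, so the last convergent with denominator <= 56 is p_6/q_6 = 11/18.
The closest fraction with denominator <= 56 is either p_6/q_6 or the intermediate fraction (k*p_6 + p_5)/(k*q_6 + q_5) with the largest k >= 1 whose denominator stays <= 56; these approach x as k grows, and every other convergent or intermediate fraction in range is farther away.
Largest k: floor((56 - q_5)/q_6) = floor((56 - 13)/18) = 2.
That gives (2*11 + 8)/(2*18 + 13) = 30/49.
Compare the errors: |x - 11/18| = |219*18 - 11*358|/(358*18) = 4/6444, and |x - 30/49| = |219*49 - 30*358|/(358*49) = 9/17542.
Cross-multiplying, 9*6444 = 57996 < 70168 = 4*17542, so 9/17542 is smaller: the intermediate fraction 30/49 is closer to x than 11/18.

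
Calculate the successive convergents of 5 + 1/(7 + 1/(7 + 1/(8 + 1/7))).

5/1, 36/7, 257/50, 2092/407, 14901/2899

Using the convergent recurrence p_i = a_i*p_{i-1} + p_{i-2}, q_i = a_i*q_{i-1} + q_{i-2} with p_{-2}=0, p_{-1}=1, q_{-2}=1, q_{-1}=0:
  i=0: a_0=5, p_0 = 5*1 + 0 = 5, q_0 = 5*0 + 1 = 1.
  i=1: a_1=7, p_1 = 7*5 + 1 = 36, q_1 = 7*1 + 0 = 7.
  i=2: a_2=7, p_2 = 7*36 + 5 = 257, q_2 = 7*7 + 1 = 50.
  i=3: a_3=8, p_3 = 8*257 + 36 = 2092, q_3 = 8*50 + 7 = 407.
  i=4: a_4=7, p_4 = 7*2092 + 257 = 14901, q_4 = 7*407 + 50 = 2899.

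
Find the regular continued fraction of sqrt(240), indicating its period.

[15; (2, 30)]

Write x_i = (sqrt(240) + m_i)/d_i with (m_0, d_0) = (0, 1). a_0 = floor(sqrt(240)) = 15, since 15^2 = 225 <= 240 < 256 = 16^2.
Iterate m_{i+1} = d_i*a_i - m_i, d_{i+1} = (240 - m_{i+1}^2)/d_i, a_{i+1} = floor((a_0 + m_{i+1})/d_{i+1}):
  m_1 = 1*15 - 0 = 15, d_1 = (240 - 15^2)/1 = 15/1 = 15, a_1 = floor((15 + 15)/15) = 2.
  m_2 = 15*2 - 15 = 15, d_2 = (240 - 15^2)/15 = 15/15 = 1, a_2 = floor((15 + 15)/1) = 30.
  m_3 = 1*30 - 15 = 15, d_3 = (240 - 15^2)/1 = 15/1 = 15: (m_3, d_3) = (m_1, d_1) = (15, 15), so from here the quotients repeat a_1, a_2; the period length is 2.
Hence the expansion of sqrt(240) is a_0 = 15 followed by the repeating block 2, 30 (period 2).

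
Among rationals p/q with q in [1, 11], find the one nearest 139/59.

Expand x = 139/59 as a continued fraction with the Euclidean algorithm:
  139 = 2*59 + 21, so a_0 = 2.
  59 = 2*21 + 17, so a_1 = 2.
  21 = 1*17 + 4, so a_2 = 1.
  17 = 4*4 + 1, so a_3 = 4.
  4 = 4*1 + 0, so a_4 = 4.
so x = [2; 2, 1, 4, 4].
Convergents (p_i = a_i*p_{i-1} + p_{i-2}, q_i = a_i*q_{i-1} + q_{i-2} with p_{-2}=0, p_{-1}=1, q_{-2}=1, q_{-1}=0), until the denominator exceeds 11:
  i=0: a_0=2, p_0 = 2*1 + 0 = 2, q_0 = 2*0 + 1 = 1.
  i=1: a_1=2, p_1 = 2*2 + 1 = 5, q_1 = 2*1 + 0 = 2.
  i=2: a_2=1, p_2 = 1*5 + 2 = 7, q_2 = 1*2 + 1 = 3.
  i=3: a_3=4, p_3 = 4*7 + 5 = 33, q_3 = 4*3 + 2 = 14.
q_3 = 14 > 11, so the last convergent with denominator <= 11 is p_2/q_2 = 7/3.
The closest fraction with denominator <= 11 is either p_2/q_2 or the intermediate fraction (k*p_2 + p_1)/(k*q_2 + q_1) with the largest k >= 1 whose denominator stays <= 11; these approach x as k grows, and every other convergent or intermediate fraction in range is farther away.
Largest k: floor((11 - q_1)/q_2) = floor((11 - 2)/3) = 3.
That gives (3*7 + 5)/(3*3 + 2) = 26/11.
Compare the errors: |x - 7/3| = |139*3 - 7*59|/(59*3) = 4/177, and |x - 26/11| = |139*11 - 26*59|/(59*11) = 5/649.
Cross-multiplying, 5*177 = 885 < 2596 = 4*649, so 5/649 is smaller: the intermediate fraction 26/11 is closer to x than 7/3.

26/11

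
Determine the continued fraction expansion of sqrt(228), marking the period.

Write x_i = (sqrt(228) + m_i)/d_i with (m_0, d_0) = (0, 1). a_0 = floor(sqrt(228)) = 15, since 15^2 = 225 <= 228 < 256 = 16^2.
Iterate m_{i+1} = d_i*a_i - m_i, d_{i+1} = (228 - m_{i+1}^2)/d_i, a_{i+1} = floor((a_0 + m_{i+1})/d_{i+1}):
  m_1 = 1*15 - 0 = 15, d_1 = (228 - 15^2)/1 = 3/1 = 3, a_1 = floor((15 + 15)/3) = 10.
  m_2 = 3*10 - 15 = 15, d_2 = (228 - 15^2)/3 = 3/3 = 1, a_2 = floor((15 + 15)/1) = 30.
  m_3 = 1*30 - 15 = 15, d_3 = (228 - 15^2)/1 = 3/1 = 3: (m_3, d_3) = (m_1, d_1) = (15, 3), so from here the quotients repeat a_1, a_2; the period length is 2.
Hence the expansion of sqrt(228) is a_0 = 15 followed by the repeating block 10, 30 (period 2).

[15; (10, 30)]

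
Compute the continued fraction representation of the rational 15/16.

[0; 1, 15]

Run the Euclidean algorithm on 15 and 16; the successive quotients are the partial quotients a_0, a_1, ... (each step inverts the fractional part left over by the previous one):
  15 = 0*16 + 15, so a_0 = 0.
  16 = 1*15 + 1, so a_1 = 1.
  15 = 15*1 + 0, so a_2 = 15.
The remainder reaches 0 after 3 divisions, so the expansion has 3 partial quotients, read off in order.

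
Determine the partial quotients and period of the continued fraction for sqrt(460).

[21; (2, 4, 3, 1, 2, 10, 2, 1, 3, 4, 2, 42)]

Write x_i = (sqrt(460) + m_i)/d_i with (m_0, d_0) = (0, 1). a_0 = floor(sqrt(460)) = 21, since 21^2 = 441 <= 460 < 484 = 22^2.
Iterate m_{i+1} = d_i*a_i - m_i, d_{i+1} = (460 - m_{i+1}^2)/d_i, a_{i+1} = floor((a_0 + m_{i+1})/d_{i+1}):
  m_1 = 1*21 - 0 = 21, d_1 = (460 - 21^2)/1 = 19/1 = 19, a_1 = floor((21 + 21)/19) = 2.
  m_2 = 19*2 - 21 = 17, d_2 = (460 - 17^2)/19 = 171/19 = 9, a_2 = floor((21 + 17)/9) = 4.
  m_3 = 9*4 - 17 = 19, d_3 = (460 - 19^2)/9 = 99/9 = 11, a_3 = floor((21 + 19)/11) = 3.
  m_4 = 11*3 - 19 = 14, d_4 = (460 - 14^2)/11 = 264/11 = 24, a_4 = floor((21 + 14)/24) = 1.
  m_5 = 24*1 - 14 = 10, d_5 = (460 - 10^2)/24 = 360/24 = 15, a_5 = floor((21 + 10)/15) = 2.
  m_6 = 15*2 - 10 = 20, d_6 = (460 - 20^2)/15 = 60/15 = 4, a_6 = floor((21 + 20)/4) = 10.
  m_7 = 4*10 - 20 = 20, d_7 = (460 - 20^2)/4 = 60/4 = 15, a_7 = floor((21 + 20)/15) = 2.
  m_8 = 15*2 - 20 = 10, d_8 = (460 - 10^2)/15 = 360/15 = 24, a_8 = floor((21 + 10)/24) = 1.
  m_9 = 24*1 - 10 = 14, d_9 = (460 - 14^2)/24 = 264/24 = 11, a_9 = floor((21 + 14)/11) = 3.
  m_10 = 11*3 - 14 = 19, d_10 = (460 - 19^2)/11 = 99/11 = 9, a_10 = floor((21 + 19)/9) = 4.
  m_11 = 9*4 - 19 = 17, d_11 = (460 - 17^2)/9 = 171/9 = 19, a_11 = floor((21 + 17)/19) = 2.
  m_12 = 19*2 - 17 = 21, d_12 = (460 - 21^2)/19 = 19/19 = 1, a_12 = floor((21 + 21)/1) = 42.
  m_13 = 1*42 - 21 = 21, d_13 = (460 - 21^2)/1 = 19/1 = 19: (m_13, d_13) = (m_1, d_1) = (21, 19), so from here the quotients repeat a_1, ..., a_12; the period length is 12.
Hence the expansion of sqrt(460) is a_0 = 21 followed by the repeating block 2, 4, 3, 1, 2, 10, 2, 1, 3, 4, 2, 42 (period 12).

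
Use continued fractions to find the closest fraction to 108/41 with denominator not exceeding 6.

Expand x = 108/41 as a continued fraction with the Euclidean algorithm:
  108 = 2*41 + 26, so a_0 = 2.
  41 = 1*26 + 15, so a_1 = 1.
  26 = 1*15 + 11, so a_2 = 1.
  15 = 1*11 + 4, so a_3 = 1.
  11 = 2*4 + 3, so a_4 = 2.
  4 = 1*3 + 1, so a_5 = 1.
  3 = 3*1 + 0, so a_6 = 3.
so x = [2; 1, 1, 1, 2, 1, 3].
Convergents (p_i = a_i*p_{i-1} + p_{i-2}, q_i = a_i*q_{i-1} + q_{i-2} with p_{-2}=0, p_{-1}=1, q_{-2}=1, q_{-1}=0), until the denominator exceeds 6:
  i=0: a_0=2, p_0 = 2*1 + 0 = 2, q_0 = 2*0 + 1 = 1.
  i=1: a_1=1, p_1 = 1*2 + 1 = 3, q_1 = 1*1 + 0 = 1.
  i=2: a_2=1, p_2 = 1*3 + 2 = 5, q_2 = 1*1 + 1 = 2.
  i=3: a_3=1, p_3 = 1*5 + 3 = 8, q_3 = 1*2 + 1 = 3.
  i=4: a_4=2, p_4 = 2*8 + 5 = 21, q_4 = 2*3 + 2 = 8.
q_4 = 8 > 6, so the last convergent with denominator <= 6 is p_3/q_3 = 8/3.
The closest fraction with denominator <= 6 is either p_3/q_3 or the intermediate fraction (k*p_3 + p_2)/(k*q_3 + q_2) with the largest k >= 1 whose denominator stays <= 6; these approach x as k grows, and every other convergent or intermediate fraction in range is farther away.
Largest k: floor((6 - q_2)/q_3) = floor((6 - 2)/3) = 1.
That gives (1*8 + 5)/(1*3 + 2) = 13/5.
Compare the errors: |x - 8/3| = |108*3 - 8*41|/(41*3) = 4/123, and |x - 13/5| = |108*5 - 13*41|/(41*5) = 7/205.
Cross-multiplying, 4*205 = 820 < 861 = 7*123, so 4/123 is smaller: the convergent 8/3 is closer to x than 13/5.

8/3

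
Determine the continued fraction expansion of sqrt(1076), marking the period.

[32; (1, 4, 16, 4, 1, 64)]

Write x_i = (sqrt(1076) + m_i)/d_i with (m_0, d_0) = (0, 1). a_0 = floor(sqrt(1076)) = 32, since 32^2 = 1024 <= 1076 < 1089 = 33^2.
Iterate m_{i+1} = d_i*a_i - m_i, d_{i+1} = (1076 - m_{i+1}^2)/d_i, a_{i+1} = floor((a_0 + m_{i+1})/d_{i+1}):
  m_1 = 1*32 - 0 = 32, d_1 = (1076 - 32^2)/1 = 52/1 = 52, a_1 = floor((32 + 32)/52) = 1.
  m_2 = 52*1 - 32 = 20, d_2 = (1076 - 20^2)/52 = 676/52 = 13, a_2 = floor((32 + 20)/13) = 4.
  m_3 = 13*4 - 20 = 32, d_3 = (1076 - 32^2)/13 = 52/13 = 4, a_3 = floor((32 + 32)/4) = 16.
  m_4 = 4*16 - 32 = 32, d_4 = (1076 - 32^2)/4 = 52/4 = 13, a_4 = floor((32 + 32)/13) = 4.
  m_5 = 13*4 - 32 = 20, d_5 = (1076 - 20^2)/13 = 676/13 = 52, a_5 = floor((32 + 20)/52) = 1.
  m_6 = 52*1 - 20 = 32, d_6 = (1076 - 32^2)/52 = 52/52 = 1, a_6 = floor((32 + 32)/1) = 64.
  m_7 = 1*64 - 32 = 32, d_7 = (1076 - 32^2)/1 = 52/1 = 52: (m_7, d_7) = (m_1, d_1) = (32, 52), so from here the quotients repeat a_1, ..., a_6; the period length is 6.
Hence the expansion of sqrt(1076) is a_0 = 32 followed by the repeating block 1, 4, 16, 4, 1, 64 (period 6).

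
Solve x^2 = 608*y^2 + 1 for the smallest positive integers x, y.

(x, y) = (2737, 111)

First expand sqrt(608) as a continued fraction. With x_i = (sqrt(608) + m_i)/d_i and (m_0, d_0) = (0, 1): a_0 = floor(sqrt(608)) = 24, since 24^2 = 576 <= 608 < 625 = 25^2.
Iterate m_{i+1} = d_i*a_i - m_i, d_{i+1} = (608 - m_{i+1}^2)/d_i, a_{i+1} = floor((a_0 + m_{i+1})/d_{i+1}):
  m_1 = 1*24 - 0 = 24, d_1 = (608 - 24^2)/1 = 32/1 = 32, a_1 = floor((24 + 24)/32) = 1.
  m_2 = 32*1 - 24 = 8, d_2 = (608 - 8^2)/32 = 544/32 = 17, a_2 = floor((24 + 8)/17) = 1.
  m_3 = 17*1 - 8 = 9, d_3 = (608 - 9^2)/17 = 527/17 = 31, a_3 = floor((24 + 9)/31) = 1.
  m_4 = 31*1 - 9 = 22, d_4 = (608 - 22^2)/31 = 124/31 = 4, a_4 = floor((24 + 22)/4) = 11.
  m_5 = 4*11 - 22 = 22, d_5 = (608 - 22^2)/4 = 124/4 = 31, a_5 = floor((24 + 22)/31) = 1.
  m_6 = 31*1 - 22 = 9, d_6 = (608 - 9^2)/31 = 527/31 = 17, a_6 = floor((24 + 9)/17) = 1.
  m_7 = 17*1 - 9 = 8, d_7 = (608 - 8^2)/17 = 544/17 = 32, a_7 = floor((24 + 8)/32) = 1.
  m_8 = 32*1 - 8 = 24, d_8 = (608 - 24^2)/32 = 32/32 = 1, a_8 = floor((24 + 24)/1) = 48.
  m_9 = 1*48 - 24 = 24, d_9 = (608 - 24^2)/1 = 32/1 = 32: (m_9, d_9) = (m_1, d_1) = (24, 32), so from here the quotients repeat a_1, ..., a_8; the period length is 8.
So sqrt(608) = [24; (1, 1, 1, 11, 1, 1, 1, 48)] with period length k = 8.
k is even, so the fundamental solution of x^2 - 608y^2 = 1 is (p_{k-1}, q_{k-1}) = (p_7, q_7); compute convergents through index 7.
Convergents (p_i = a_i*p_{i-1} + p_{i-2}, q_i = a_i*q_{i-1} + q_{i-2} with p_{-2}=0, p_{-1}=1, q_{-2}=1, q_{-1}=0):
  i=0: a_0=24, p_0 = 24*1 + 0 = 24, q_0 = 24*0 + 1 = 1.
  i=1: a_1=1, p_1 = 1*24 + 1 = 25, q_1 = 1*1 + 0 = 1.
  i=2: a_2=1, p_2 = 1*25 + 24 = 49, q_2 = 1*1 + 1 = 2.
  i=3: a_3=1, p_3 = 1*49 + 25 = 74, q_3 = 1*2 + 1 = 3.
  i=4: a_4=11, p_4 = 11*74 + 49 = 863, q_4 = 11*3 + 2 = 35.
  i=5: a_5=1, p_5 = 1*863 + 74 = 937, q_5 = 1*35 + 3 = 38.
  i=6: a_6=1, p_6 = 1*937 + 863 = 1800, q_6 = 1*38 + 35 = 73.
  i=7: a_7=1, p_7 = 1*1800 + 937 = 2737, q_7 = 1*73 + 38 = 111.
Check: 2737^2 - 608*111^2 = 7491169 - 7491168 = 1, so (x, y) = (2737, 111) solves the equation, and by the theorem it is the least positive solution.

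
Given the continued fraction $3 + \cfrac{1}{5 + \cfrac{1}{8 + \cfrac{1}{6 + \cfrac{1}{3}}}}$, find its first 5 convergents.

Using the convergent recurrence p_i = a_i*p_{i-1} + p_{i-2}, q_i = a_i*q_{i-1} + q_{i-2} with p_{-2}=0, p_{-1}=1, q_{-2}=1, q_{-1}=0:
  i=0: a_0=3, p_0 = 3*1 + 0 = 3, q_0 = 3*0 + 1 = 1.
  i=1: a_1=5, p_1 = 5*3 + 1 = 16, q_1 = 5*1 + 0 = 5.
  i=2: a_2=8, p_2 = 8*16 + 3 = 131, q_2 = 8*5 + 1 = 41.
  i=3: a_3=6, p_3 = 6*131 + 16 = 802, q_3 = 6*41 + 5 = 251.
  i=4: a_4=3, p_4 = 3*802 + 131 = 2537, q_4 = 3*251 + 41 = 794.

3/1, 16/5, 131/41, 802/251, 2537/794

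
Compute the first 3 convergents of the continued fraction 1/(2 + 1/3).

Using the convergent recurrence p_i = a_i*p_{i-1} + p_{i-2}, q_i = a_i*q_{i-1} + q_{i-2} with p_{-2}=0, p_{-1}=1, q_{-2}=1, q_{-1}=0:
  i=0: a_0=0, p_0 = 0*1 + 0 = 0, q_0 = 0*0 + 1 = 1.
  i=1: a_1=2, p_1 = 2*0 + 1 = 1, q_1 = 2*1 + 0 = 2.
  i=2: a_2=3, p_2 = 3*1 + 0 = 3, q_2 = 3*2 + 1 = 7.

0/1, 1/2, 3/7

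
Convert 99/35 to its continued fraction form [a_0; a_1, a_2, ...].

[2; 1, 4, 1, 5]

Run the Euclidean algorithm on 99 and 35; the successive quotients are the partial quotients a_0, a_1, ... (each step inverts the fractional part left over by the previous one):
  99 = 2*35 + 29, so a_0 = 2.
  35 = 1*29 + 6, so a_1 = 1.
  29 = 4*6 + 5, so a_2 = 4.
  6 = 1*5 + 1, so a_3 = 1.
  5 = 5*1 + 0, so a_4 = 5.
The remainder reaches 0 after 5 divisions, so the expansion has 5 partial quotients, read off in order.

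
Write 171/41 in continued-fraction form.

[4; 5, 1, 6]

Run the Euclidean algorithm on 171 and 41; the successive quotients are the partial quotients a_0, a_1, ... (each step inverts the fractional part left over by the previous one):
  171 = 4*41 + 7, so a_0 = 4.
  41 = 5*7 + 6, so a_1 = 5.
  7 = 1*6 + 1, so a_2 = 1.
  6 = 6*1 + 0, so a_3 = 6.
The remainder reaches 0 after 4 divisions, so the expansion has 4 partial quotients, read off in order.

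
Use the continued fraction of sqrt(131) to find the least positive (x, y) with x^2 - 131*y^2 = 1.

(x, y) = (10610, 927)

First expand sqrt(131) as a continued fraction. With x_i = (sqrt(131) + m_i)/d_i and (m_0, d_0) = (0, 1): a_0 = floor(sqrt(131)) = 11, since 11^2 = 121 <= 131 < 144 = 12^2.
Iterate m_{i+1} = d_i*a_i - m_i, d_{i+1} = (131 - m_{i+1}^2)/d_i, a_{i+1} = floor((a_0 + m_{i+1})/d_{i+1}):
  m_1 = 1*11 - 0 = 11, d_1 = (131 - 11^2)/1 = 10/1 = 10, a_1 = floor((11 + 11)/10) = 2.
  m_2 = 10*2 - 11 = 9, d_2 = (131 - 9^2)/10 = 50/10 = 5, a_2 = floor((11 + 9)/5) = 4.
  m_3 = 5*4 - 9 = 11, d_3 = (131 - 11^2)/5 = 10/5 = 2, a_3 = floor((11 + 11)/2) = 11.
  m_4 = 2*11 - 11 = 11, d_4 = (131 - 11^2)/2 = 10/2 = 5, a_4 = floor((11 + 11)/5) = 4.
  m_5 = 5*4 - 11 = 9, d_5 = (131 - 9^2)/5 = 50/5 = 10, a_5 = floor((11 + 9)/10) = 2.
  m_6 = 10*2 - 9 = 11, d_6 = (131 - 11^2)/10 = 10/10 = 1, a_6 = floor((11 + 11)/1) = 22.
  m_7 = 1*22 - 11 = 11, d_7 = (131 - 11^2)/1 = 10/1 = 10: (m_7, d_7) = (m_1, d_1) = (11, 10), so from here the quotients repeat a_1, ..., a_6; the period length is 6.
So sqrt(131) = [11; (2, 4, 11, 4, 2, 22)] with period length k = 6.
k is even, so the fundamental solution of x^2 - 131y^2 = 1 is (p_{k-1}, q_{k-1}) = (p_5, q_5); compute convergents through index 5.
Convergents (p_i = a_i*p_{i-1} + p_{i-2}, q_i = a_i*q_{i-1} + q_{i-2} with p_{-2}=0, p_{-1}=1, q_{-2}=1, q_{-1}=0):
  i=0: a_0=11, p_0 = 11*1 + 0 = 11, q_0 = 11*0 + 1 = 1.
  i=1: a_1=2, p_1 = 2*11 + 1 = 23, q_1 = 2*1 + 0 = 2.
  i=2: a_2=4, p_2 = 4*23 + 11 = 103, q_2 = 4*2 + 1 = 9.
  i=3: a_3=11, p_3 = 11*103 + 23 = 1156, q_3 = 11*9 + 2 = 101.
  i=4: a_4=4, p_4 = 4*1156 + 103 = 4727, q_4 = 4*101 + 9 = 413.
  i=5: a_5=2, p_5 = 2*4727 + 1156 = 10610, q_5 = 2*413 + 101 = 927.
Check: 10610^2 - 131*927^2 = 112572100 - 112572099 = 1, so (x, y) = (10610, 927) solves the equation, and by the theorem it is the least positive solution.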